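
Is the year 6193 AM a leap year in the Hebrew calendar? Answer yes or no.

no

Hebrew year 6193 is year 18 of its 19-year Metonic cycle; leap years are at positions 3, 6, 8, 11, 14, 17, 19, so it is a common year (12 months).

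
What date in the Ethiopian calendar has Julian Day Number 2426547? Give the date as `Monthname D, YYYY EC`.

Hamle 17, 1923 EC

JDN 2426547 is 24 July 1931 in the Gregorian calendar.
In the Ethiopian calendar that day is Hamle 17, 1923 EC.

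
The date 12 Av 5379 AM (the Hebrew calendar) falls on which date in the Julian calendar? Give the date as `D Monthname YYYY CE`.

13 July 1619 CE

Both dates share Julian Day Number 2312591; in the Julian calendar that is 13 July 1619 CE.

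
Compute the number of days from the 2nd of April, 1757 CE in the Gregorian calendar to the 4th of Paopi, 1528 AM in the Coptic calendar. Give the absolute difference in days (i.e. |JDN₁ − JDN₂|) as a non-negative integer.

JDN of the first date = 2362883.
JDN of the second date = 2382800.
|2382800 − 2362883| = 19917.

19917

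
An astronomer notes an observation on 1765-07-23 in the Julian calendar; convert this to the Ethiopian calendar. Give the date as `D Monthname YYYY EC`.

29 Hamle 1757 EC

Julian Day Number of the source date = 2365928.
Converting JDN 2365928 to the Ethiopian calendar gives 29 Hamle 1757 EC.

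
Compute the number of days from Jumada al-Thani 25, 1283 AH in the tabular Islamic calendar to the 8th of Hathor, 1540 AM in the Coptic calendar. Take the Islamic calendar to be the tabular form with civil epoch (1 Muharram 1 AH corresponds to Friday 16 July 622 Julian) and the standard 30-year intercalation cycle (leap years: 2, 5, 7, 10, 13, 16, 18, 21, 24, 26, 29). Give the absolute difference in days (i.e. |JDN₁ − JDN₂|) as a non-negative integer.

JDN of the first date = 2402910.
JDN of the second date = 2387217.
|2387217 − 2402910| = 15693.

15693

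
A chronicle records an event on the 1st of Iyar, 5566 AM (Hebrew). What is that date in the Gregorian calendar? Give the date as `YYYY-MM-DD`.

1806-04-19

Both dates share Julian Day Number 2380796; in the Gregorian calendar that is 19 April 1806 CE.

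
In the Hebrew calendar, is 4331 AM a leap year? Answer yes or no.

Hebrew year 4331 is year 18 of its 19-year Metonic cycle; leap years are at positions 3, 6, 8, 11, 14, 17, 19, so it is a common year (12 months).

no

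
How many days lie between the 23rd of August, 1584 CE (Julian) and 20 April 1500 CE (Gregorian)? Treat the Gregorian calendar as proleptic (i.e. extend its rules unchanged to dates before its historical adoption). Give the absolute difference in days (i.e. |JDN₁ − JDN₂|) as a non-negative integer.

30816

JDN of the first date = 2299849.
JDN of the second date = 2269033.
|2269033 − 2299849| = 30816.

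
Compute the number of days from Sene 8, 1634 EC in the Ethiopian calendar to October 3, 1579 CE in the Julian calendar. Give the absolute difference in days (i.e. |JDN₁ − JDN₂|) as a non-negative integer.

22888

First date → JDN 2320951; second date → JDN 2298063.
The interval is |2320951 − 2298063| = 22888 days.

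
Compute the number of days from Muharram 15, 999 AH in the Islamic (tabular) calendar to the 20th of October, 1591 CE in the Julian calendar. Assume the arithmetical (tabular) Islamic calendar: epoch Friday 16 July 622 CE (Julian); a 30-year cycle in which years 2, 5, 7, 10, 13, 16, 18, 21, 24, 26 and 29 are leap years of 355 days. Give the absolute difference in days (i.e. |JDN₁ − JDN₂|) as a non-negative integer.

First date → JDN 2302112; second date → JDN 2302463.
The interval is |2302112 − 2302463| = 351 days.

351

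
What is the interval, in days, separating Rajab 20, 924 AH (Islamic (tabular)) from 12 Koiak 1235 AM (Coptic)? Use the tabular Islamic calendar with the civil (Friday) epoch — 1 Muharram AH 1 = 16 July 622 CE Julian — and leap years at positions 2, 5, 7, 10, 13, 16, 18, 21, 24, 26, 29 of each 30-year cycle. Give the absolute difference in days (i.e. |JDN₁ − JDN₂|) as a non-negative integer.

133

First date → JDN 2275716; second date → JDN 2275849.
The interval is |2275716 − 2275849| = 133 days.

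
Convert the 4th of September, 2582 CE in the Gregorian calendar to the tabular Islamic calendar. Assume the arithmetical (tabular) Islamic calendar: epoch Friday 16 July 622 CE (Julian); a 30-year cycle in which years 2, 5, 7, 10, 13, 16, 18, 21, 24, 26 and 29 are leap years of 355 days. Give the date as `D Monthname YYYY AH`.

14 Rabi' al-Thani 2021 AH

Both dates share Julian Day Number 2664363; in the tabular Islamic calendar that is 14 Rabi' al-Thani 2021 AH.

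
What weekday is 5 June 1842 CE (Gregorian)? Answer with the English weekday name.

Sunday

2393992 ≡ 6 (mod 7); counting from Monday = 0 gives Sunday.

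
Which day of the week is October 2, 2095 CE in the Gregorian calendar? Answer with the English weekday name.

JDN 2486518 mod 7 = 6, and JDN 0 was a Monday, so this is a Sunday.

Sunday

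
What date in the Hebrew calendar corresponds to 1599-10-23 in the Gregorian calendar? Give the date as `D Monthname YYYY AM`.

Both dates share Julian Day Number 2305378; in the Hebrew calendar that is 4 Cheshvan 5360 AM.

4 Cheshvan 5360 AM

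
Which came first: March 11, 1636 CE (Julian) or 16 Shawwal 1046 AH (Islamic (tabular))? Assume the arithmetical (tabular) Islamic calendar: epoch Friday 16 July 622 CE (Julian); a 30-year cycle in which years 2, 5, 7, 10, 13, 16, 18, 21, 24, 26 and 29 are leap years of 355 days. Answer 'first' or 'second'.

first

Converting both to JDN: 2318677 vs 2319034; the smaller is the first.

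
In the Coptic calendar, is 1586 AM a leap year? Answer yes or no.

no

1586 mod 4 = 2; in the Coptic calendar a year is leap when year mod 4 = 3, so it is a common year.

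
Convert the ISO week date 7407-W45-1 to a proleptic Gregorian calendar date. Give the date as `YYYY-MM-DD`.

ISO week 1 of 7407 is the week containing the first Thursday of 7407.
Week 45, day 1 (Monday) lands on 7407-11-02.

7407-11-02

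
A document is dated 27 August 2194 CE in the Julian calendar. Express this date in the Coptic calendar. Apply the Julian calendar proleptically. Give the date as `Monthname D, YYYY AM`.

Pi Kogi Enavot 4, 1910 AM

Both dates share Julian Day Number 2522655; in the Coptic calendar that is 4 Pi Kogi Enavot 1910 AM.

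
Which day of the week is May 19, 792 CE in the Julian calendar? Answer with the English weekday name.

Saturday

In the proleptic Gregorian calendar this is 23 May 792 (JDN 2010475).
JDN 2010475 mod 7 = 5, and JDN 0 was a Monday, so this is a Saturday.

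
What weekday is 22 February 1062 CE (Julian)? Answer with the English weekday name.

Friday

In the proleptic Gregorian calendar this is 28 February 1062 (JDN 2109006).
Since JDN mod 7 = 4 (0 = Monday), the day is Friday.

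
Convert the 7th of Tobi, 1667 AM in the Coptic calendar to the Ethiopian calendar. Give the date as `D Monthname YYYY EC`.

Julian Day Number of the source date = 2433662.
Converting JDN 2433662 to the Ethiopian calendar gives 7 Tir 1943 EC.

7 Tir 1943 EC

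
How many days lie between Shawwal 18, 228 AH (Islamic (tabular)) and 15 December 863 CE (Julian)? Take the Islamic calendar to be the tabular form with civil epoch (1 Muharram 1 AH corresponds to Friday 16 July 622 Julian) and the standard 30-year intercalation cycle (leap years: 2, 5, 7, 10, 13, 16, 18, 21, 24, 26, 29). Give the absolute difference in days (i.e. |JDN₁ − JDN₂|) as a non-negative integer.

7453

JDN of the first date = 2029164.
JDN of the second date = 2036617.
|2036617 − 2029164| = 7453.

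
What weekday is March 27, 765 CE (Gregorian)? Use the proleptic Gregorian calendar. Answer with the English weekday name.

Saturday

2000556 ≡ 5 (mod 7); counting from Monday = 0 gives Saturday.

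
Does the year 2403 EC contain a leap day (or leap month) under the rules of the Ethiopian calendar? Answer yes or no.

2403 mod 4 = 3; in the Ethiopian calendar a year is leap when year mod 4 = 3, so it is a leap year.

yes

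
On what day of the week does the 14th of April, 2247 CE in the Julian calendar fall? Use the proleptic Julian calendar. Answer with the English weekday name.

Thursday

This is JDN 2541878 (29 April 2247 Gregorian).
Since JDN mod 7 = 3 (0 = Monday), the day is Thursday.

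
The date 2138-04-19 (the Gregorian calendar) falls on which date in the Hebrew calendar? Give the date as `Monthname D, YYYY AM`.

Nisan 10, 5898 AM

Julian Day Number of the source date = 2502057.
Converting JDN 2502057 to the Hebrew calendar gives 10 Nisan 5898 AM.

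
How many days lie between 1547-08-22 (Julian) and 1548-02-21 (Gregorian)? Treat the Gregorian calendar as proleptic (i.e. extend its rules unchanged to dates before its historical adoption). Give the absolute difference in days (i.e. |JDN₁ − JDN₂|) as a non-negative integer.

JDN of the first date = 2286333.
JDN of the second date = 2286506.
|2286506 − 2286333| = 173.

173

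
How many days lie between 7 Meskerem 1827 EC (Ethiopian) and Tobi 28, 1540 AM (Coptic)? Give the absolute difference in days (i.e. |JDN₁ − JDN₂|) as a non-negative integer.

JDN of the first date = 2391173.
JDN of the second date = 2387297.
|2387297 − 2391173| = 3876.

3876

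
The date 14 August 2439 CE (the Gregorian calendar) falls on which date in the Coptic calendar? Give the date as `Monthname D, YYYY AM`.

Both dates share Julian Day Number 2612112; in the Coptic calendar that is 5 Mesori 2155 AM.

Mesori 5, 2155 AM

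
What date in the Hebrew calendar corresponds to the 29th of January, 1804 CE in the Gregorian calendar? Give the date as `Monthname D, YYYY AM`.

Shevat 16, 5564 AM

Both dates share Julian Day Number 2379985; in the Hebrew calendar that is 16 Shevat 5564 AM.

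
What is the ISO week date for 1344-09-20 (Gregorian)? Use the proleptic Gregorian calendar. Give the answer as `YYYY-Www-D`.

The weekday is Sunday (ISO weekday 7).
That Sunday belongs to ISO week 38 of ISO year 1344.

1344-W38-7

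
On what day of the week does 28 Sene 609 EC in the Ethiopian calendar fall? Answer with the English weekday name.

Wednesday

In the proleptic Gregorian calendar this is 25 June 617 (JDN 1946590).
JDN 1946590 mod 7 = 2, and JDN 0 was a Monday, so this is a Wednesday.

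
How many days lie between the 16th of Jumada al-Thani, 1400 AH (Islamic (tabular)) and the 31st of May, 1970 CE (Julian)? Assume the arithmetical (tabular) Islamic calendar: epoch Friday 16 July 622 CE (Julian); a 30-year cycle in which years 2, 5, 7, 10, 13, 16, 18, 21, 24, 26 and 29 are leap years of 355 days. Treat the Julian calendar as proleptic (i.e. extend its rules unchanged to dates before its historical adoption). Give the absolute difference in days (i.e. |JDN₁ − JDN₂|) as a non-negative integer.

JDN of the first date = 2444362.
JDN of the second date = 2440751.
|2440751 − 2444362| = 3611.

3611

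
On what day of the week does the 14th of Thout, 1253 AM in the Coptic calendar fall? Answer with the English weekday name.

This is JDN 2282336 (21 September 1536 Gregorian).
JDN 2282336 mod 7 = 0, and JDN 0 was a Monday, so this is a Monday.

Monday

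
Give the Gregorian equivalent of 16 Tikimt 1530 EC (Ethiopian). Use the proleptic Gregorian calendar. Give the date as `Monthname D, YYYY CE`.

Julian Day Number of the source date = 2282733.
Converting JDN 2282733 to the Gregorian calendar gives 23 October 1537 CE.

October 23, 1537 CE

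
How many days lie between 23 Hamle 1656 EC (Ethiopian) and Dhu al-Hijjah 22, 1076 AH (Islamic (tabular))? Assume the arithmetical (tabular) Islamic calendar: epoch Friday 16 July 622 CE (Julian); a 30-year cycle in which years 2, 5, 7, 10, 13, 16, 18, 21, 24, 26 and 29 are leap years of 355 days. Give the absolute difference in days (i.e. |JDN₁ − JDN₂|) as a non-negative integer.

First date → JDN 2329032; second date → JDN 2329730.
The interval is |2329032 − 2329730| = 698 days.

698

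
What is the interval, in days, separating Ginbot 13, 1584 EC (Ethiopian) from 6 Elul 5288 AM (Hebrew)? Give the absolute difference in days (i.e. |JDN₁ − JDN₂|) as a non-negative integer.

23271

First date → JDN 2302664; second date → JDN 2279393.
The interval is |2302664 − 2279393| = 23271 days.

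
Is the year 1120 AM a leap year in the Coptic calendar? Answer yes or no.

1120 mod 4 = 0; in the Coptic calendar a year is leap when year mod 4 = 3, so it is a common year.

no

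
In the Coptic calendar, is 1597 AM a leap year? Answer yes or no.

no

1597 mod 4 = 1; in the Coptic calendar a year is leap when year mod 4 = 3, so it is a common year.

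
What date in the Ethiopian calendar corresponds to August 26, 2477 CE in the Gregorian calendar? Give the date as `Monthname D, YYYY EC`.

Julian Day Number of the source date = 2626004.
Converting JDN 2626004 to the Ethiopian calendar gives 17 Nehase 2469 EC.

Nehase 17, 2469 EC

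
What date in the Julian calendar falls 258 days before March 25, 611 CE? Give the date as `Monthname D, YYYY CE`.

July 10, 610 CE

The starting date is JDN 1944309; 1944309 − 258 = 1944051.
JDN 1944051 corresponds to July 10, 610 CE.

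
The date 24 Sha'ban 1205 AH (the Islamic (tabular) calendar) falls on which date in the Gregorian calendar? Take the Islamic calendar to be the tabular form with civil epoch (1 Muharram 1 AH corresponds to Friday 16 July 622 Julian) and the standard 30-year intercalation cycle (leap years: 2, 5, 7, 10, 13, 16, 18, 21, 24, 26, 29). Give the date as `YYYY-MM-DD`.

Julian Day Number of the source date = 2375327.
Converting JDN 2375327 to the Gregorian calendar gives 28 April 1791 CE.

1791-04-28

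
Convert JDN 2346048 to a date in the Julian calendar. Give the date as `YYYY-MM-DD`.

JDN 2346048 is 28 February 1711 in the Gregorian calendar.
In the Julian calendar that day is 1711-02-17.

1711-02-17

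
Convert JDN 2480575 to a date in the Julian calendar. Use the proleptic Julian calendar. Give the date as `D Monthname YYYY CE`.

The Gregorian equivalent of JDN 2480575 is 25 June 2079.
In the Julian calendar that day is 12 June 2079 CE.

12 June 2079 CE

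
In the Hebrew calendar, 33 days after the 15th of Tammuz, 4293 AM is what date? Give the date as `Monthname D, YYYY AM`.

The starting date is JDN 1915910; 1915910 + 33 = 1915943.
JDN 1915943 corresponds to Av 19, 4293 AM.

Av 19, 4293 AM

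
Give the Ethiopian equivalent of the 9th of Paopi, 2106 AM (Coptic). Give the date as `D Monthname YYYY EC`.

9 Tikimt 2382 EC

Both dates share Julian Day Number 2593919; in the Ethiopian calendar that is 9 Tikimt 2382 EC.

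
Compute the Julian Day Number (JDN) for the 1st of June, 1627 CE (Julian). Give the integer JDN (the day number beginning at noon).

2315471

Equivalently 11 June 1627 (Gregorian).
JDN 2299161 is 15 October 1582 CE (Gregorian); the target day is +16310 days from there, so JDN = 2315471.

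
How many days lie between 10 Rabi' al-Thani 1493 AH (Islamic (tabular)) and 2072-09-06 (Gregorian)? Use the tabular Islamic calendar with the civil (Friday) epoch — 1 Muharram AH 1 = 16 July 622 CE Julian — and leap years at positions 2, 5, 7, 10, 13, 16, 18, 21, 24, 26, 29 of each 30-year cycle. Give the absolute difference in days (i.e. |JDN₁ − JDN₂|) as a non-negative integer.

839

JDN of the first date = 2477253.
JDN of the second date = 2478092.
|2478092 − 2477253| = 839.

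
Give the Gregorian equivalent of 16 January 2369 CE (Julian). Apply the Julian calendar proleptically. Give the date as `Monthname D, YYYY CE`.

At this point the Julian calendar is 16 days behind the Gregorian.
16 January 2369 Julian + 16 days → 1 February 2369 Gregorian.

February 1, 2369 CE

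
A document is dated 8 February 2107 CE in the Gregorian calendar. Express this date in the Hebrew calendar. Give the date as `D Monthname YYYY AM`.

14 Shevat 5867 AM

Both dates share Julian Day Number 2490664; in the Hebrew calendar that is 14 Shevat 5867 AM.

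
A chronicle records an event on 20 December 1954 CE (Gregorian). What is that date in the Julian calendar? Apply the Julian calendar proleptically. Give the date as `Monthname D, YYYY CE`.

The Julian–Gregorian offset here is 13 days (Julian trailing).
20 December 1954 Gregorian − 13 days → 7 December 1954 Julian.

December 7, 1954 CE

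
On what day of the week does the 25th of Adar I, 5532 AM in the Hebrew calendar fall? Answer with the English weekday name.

In the Gregorian calendar this is 29 February 1772 (JDN 2368329).
JDN 2368329 mod 7 = 5, and JDN 0 was a Monday, so this is a Saturday.

Saturday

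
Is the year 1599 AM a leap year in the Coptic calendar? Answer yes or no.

yes

1599 mod 4 = 3; in the Coptic calendar a year is leap when year mod 4 = 3, so it is a leap year.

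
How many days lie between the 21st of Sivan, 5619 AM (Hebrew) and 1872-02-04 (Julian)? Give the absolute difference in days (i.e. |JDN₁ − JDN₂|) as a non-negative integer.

First date → JDN 2400219; second date → JDN 2404840.
The interval is |2400219 − 2404840| = 4621 days.

4621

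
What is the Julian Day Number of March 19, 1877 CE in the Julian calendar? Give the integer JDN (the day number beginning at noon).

In the Gregorian calendar the same day is 31 March 1877.
JDN 2451545 is 1 January 2000 CE (Gregorian); the target day is −44835 days from there, so JDN = 2406710.

2406710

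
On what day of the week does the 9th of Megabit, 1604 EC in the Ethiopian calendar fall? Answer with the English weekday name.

Thursday

Equivalently 15 March 1612 Gregorian, JDN 2309905.
JDN 2309905 mod 7 = 3, and JDN 0 was a Monday, so this is a Thursday.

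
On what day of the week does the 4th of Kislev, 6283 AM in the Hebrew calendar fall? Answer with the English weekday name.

Monday

This is JDN 2642528 (23 November 2522 Gregorian).
2642528 ≡ 0 (mod 7); counting from Monday = 0 gives Monday.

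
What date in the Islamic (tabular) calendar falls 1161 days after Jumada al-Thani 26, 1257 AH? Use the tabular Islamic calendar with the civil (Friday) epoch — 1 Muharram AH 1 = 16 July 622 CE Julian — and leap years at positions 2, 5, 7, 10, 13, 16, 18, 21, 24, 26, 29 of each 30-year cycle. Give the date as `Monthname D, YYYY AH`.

Shawwal 6, 1260 AH

The starting date is JDN 2393698; 2393698 + 1161 = 2394859.
JDN 2394859 corresponds to Shawwal 6, 1260 AH.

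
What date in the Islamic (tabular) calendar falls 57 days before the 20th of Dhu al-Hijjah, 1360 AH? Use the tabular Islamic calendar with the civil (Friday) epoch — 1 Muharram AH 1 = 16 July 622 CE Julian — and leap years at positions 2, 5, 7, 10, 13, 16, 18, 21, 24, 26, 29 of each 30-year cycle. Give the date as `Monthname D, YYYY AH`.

Shawwal 22, 1360 AH

The starting date is JDN 2430368; 2430368 − 57 = 2430311.
JDN 2430311 corresponds to Shawwal 22, 1360 AH.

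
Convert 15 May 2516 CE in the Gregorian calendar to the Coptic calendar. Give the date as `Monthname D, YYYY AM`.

Julian Day Number of the source date = 2640145.
Converting JDN 2640145 to the Coptic calendar gives 3 Pashons 2232 AM.

Pashons 3, 2232 AM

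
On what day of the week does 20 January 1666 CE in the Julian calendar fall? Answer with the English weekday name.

In the Gregorian calendar this is 30 January 1666 (JDN 2329584).
2329584 ≡ 5 (mod 7); counting from Monday = 0 gives Saturday.

Saturday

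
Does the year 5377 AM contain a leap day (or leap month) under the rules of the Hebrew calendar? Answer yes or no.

yes

Hebrew year 5377 is year 19 of its 19-year Metonic cycle; leap years are at positions 3, 6, 8, 11, 14, 17, 19, so it is a leap year (13 months).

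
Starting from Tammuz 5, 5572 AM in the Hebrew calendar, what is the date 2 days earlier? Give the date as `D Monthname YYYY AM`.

3 Tammuz 5572 AM

JDN of Tammuz 5, 5572 AM = 2383045.
2383045 − 2 = 2383043.
JDN 2383043 in the Hebrew calendar is 3 Tammuz 5572 AM.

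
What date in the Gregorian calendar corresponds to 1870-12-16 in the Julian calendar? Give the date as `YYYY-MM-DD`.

At this point the Julian calendar is 12 days behind the Gregorian.
16 December 1870 Julian + 12 days → 28 December 1870 Gregorian.

1870-12-28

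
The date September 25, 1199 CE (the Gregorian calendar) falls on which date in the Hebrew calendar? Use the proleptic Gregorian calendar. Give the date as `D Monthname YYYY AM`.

Julian Day Number of the source date = 2159253.
Converting JDN 2159253 to the Hebrew calendar gives 25 Elul 4959 AM.

25 Elul 4959 AM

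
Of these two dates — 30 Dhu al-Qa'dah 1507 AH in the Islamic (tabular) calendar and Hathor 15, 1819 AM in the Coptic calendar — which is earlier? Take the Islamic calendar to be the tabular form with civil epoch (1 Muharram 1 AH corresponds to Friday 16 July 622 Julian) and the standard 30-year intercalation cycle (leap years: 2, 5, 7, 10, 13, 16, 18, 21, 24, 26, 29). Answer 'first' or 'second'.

Converting both to JDN: 2482440 vs 2489128; the smaller is the first.

first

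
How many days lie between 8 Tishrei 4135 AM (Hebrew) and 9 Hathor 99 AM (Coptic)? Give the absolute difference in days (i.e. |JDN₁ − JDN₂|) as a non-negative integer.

First date → JDN 1857934; second date → JDN 1860892.
The interval is |1857934 − 1860892| = 2958 days.

2958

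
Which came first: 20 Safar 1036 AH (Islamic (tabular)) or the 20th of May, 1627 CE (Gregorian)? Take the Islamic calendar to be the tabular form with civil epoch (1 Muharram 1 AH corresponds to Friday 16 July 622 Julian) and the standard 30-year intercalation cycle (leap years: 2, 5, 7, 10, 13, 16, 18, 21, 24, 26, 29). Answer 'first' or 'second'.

The two dates have Julian Day Numbers 2315258 and 2315449 respectively.
Since 2315258 < 2315449, the first date comes first.

first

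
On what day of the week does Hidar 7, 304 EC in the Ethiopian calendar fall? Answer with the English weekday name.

Sunday

This is JDN 1834958 (5 November 311 Gregorian).
1834958 ≡ 6 (mod 7); counting from Monday = 0 gives Sunday.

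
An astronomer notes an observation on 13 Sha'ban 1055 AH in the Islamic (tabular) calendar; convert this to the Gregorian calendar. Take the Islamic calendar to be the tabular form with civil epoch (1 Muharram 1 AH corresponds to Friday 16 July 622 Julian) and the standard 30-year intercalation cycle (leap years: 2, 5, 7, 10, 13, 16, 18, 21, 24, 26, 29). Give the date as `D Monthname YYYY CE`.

Julian Day Number of the source date = 2322161.
Converting JDN 2322161 to the Gregorian calendar gives 4 October 1645 CE.

4 October 1645 CE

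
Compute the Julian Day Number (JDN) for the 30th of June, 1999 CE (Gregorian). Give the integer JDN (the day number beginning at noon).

JDN 2451545 is 1 January 2000 CE (Gregorian); the target day is −185 days from there, so JDN = 2451360.

2451360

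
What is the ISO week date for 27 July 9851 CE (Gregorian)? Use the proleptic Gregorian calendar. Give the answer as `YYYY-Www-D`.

The weekday is Sunday (ISO weekday 7).
That Sunday belongs to ISO week 30 of ISO year 9851.

9851-W30-7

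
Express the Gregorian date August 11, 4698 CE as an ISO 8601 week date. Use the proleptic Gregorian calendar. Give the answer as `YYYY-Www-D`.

The weekday is Thursday (ISO weekday 4).
That Thursday belongs to ISO week 32 of ISO year 4698.

4698-W32-4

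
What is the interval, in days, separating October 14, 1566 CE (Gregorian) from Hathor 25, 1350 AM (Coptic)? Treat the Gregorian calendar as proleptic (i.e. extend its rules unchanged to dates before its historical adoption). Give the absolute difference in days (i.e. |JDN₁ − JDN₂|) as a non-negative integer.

JDN of the first date = 2293316.
JDN of the second date = 2317836.
|2317836 − 2293316| = 24520.

24520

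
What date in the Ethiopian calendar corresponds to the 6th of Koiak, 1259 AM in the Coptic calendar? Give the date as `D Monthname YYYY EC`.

Both dates share Julian Day Number 2284609; in the Ethiopian calendar that is 6 Tahsas 1535 EC.

6 Tahsas 1535 EC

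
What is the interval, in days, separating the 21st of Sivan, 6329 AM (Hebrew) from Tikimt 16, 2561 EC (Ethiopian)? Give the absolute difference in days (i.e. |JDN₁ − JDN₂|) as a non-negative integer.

First date → JDN 2659525; second date → JDN 2659306.
The interval is |2659525 − 2659306| = 219 days.

219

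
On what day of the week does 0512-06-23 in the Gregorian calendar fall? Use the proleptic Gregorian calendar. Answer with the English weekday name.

1908238 ≡ 3 (mod 7); counting from Monday = 0 gives Thursday.

Thursday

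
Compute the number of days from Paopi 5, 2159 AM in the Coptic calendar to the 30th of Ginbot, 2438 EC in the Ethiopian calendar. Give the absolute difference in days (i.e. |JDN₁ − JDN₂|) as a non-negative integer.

JDN of the first date = 2613273.
JDN of the second date = 2614604.
|2614604 − 2613273| = 1331.

1331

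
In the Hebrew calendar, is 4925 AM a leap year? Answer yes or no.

no

Hebrew year 4925 is year 4 of its 19-year Metonic cycle; leap years are at positions 3, 6, 8, 11, 14, 17, 19, so it is a common year (12 months).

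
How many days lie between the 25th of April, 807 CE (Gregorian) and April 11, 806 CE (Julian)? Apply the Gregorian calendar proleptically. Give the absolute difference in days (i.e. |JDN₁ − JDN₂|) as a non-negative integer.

JDN of the first date = 2015925.
JDN of the second date = 2015550.
|2015550 − 2015925| = 375.

375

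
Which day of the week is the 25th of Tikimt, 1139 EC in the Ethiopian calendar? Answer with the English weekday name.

In the proleptic Gregorian calendar this is 29 October 1146 (JDN 2139929).
Since JDN mod 7 = 1 (0 = Monday), the day is Tuesday.

Tuesday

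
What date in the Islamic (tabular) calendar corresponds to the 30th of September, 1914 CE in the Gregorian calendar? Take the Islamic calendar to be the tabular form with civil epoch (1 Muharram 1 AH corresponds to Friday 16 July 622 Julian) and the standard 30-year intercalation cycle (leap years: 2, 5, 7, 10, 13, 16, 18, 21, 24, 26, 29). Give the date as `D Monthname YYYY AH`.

10 Dhu al-Qa'dah 1332 AH

Both dates share Julian Day Number 2420406; in the tabular Islamic calendar that is 10 Dhu al-Qa'dah 1332 AH.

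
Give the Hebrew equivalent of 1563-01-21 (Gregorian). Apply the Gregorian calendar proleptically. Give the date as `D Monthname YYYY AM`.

17 Shevat 5323 AM

Both dates share Julian Day Number 2291954; in the Hebrew calendar that is 17 Shevat 5323 AM.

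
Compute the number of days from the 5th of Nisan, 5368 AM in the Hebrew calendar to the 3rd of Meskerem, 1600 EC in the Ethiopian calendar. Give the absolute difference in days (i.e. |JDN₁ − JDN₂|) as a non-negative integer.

193

First date → JDN 2308451; second date → JDN 2308258.
The interval is |2308451 − 2308258| = 193 days.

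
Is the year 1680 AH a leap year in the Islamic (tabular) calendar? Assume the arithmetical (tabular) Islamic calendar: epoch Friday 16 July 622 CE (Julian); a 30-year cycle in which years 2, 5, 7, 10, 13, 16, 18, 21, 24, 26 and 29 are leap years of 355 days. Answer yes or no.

Year 1680 AH is year 30 of its 30-year cycle; leap positions are 2, 5, 7, 10, 13, 16, 18, 21, 24, 26, 29, so it is a common year (354 days).

no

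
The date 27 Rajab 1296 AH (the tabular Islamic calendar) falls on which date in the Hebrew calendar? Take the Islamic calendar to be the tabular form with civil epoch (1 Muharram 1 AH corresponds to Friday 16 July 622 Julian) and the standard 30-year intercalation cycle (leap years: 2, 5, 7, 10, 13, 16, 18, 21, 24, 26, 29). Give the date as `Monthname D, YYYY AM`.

Tammuz 26, 5639 AM

Both dates share Julian Day Number 2407548; in the Hebrew calendar that is 26 Tammuz 5639 AM.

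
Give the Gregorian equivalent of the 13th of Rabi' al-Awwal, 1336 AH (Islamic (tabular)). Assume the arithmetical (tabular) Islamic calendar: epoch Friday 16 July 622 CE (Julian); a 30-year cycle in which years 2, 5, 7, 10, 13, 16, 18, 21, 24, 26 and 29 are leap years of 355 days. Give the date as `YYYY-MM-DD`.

Julian Day Number of the source date = 2421590.
Converting JDN 2421590 to the Gregorian calendar gives 27 December 1917 CE.

1917-12-27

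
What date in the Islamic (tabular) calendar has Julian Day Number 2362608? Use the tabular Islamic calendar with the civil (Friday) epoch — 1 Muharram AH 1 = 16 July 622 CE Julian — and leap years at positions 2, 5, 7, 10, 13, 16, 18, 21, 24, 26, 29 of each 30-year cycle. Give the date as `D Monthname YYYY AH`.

3 Shawwal 1169 AH

The Gregorian equivalent of JDN 2362608 is 1 July 1756.
In the tabular Islamic calendar that day is 3 Shawwal 1169 AH.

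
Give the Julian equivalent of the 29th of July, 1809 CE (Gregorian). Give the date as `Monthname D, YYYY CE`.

For dates in this range the Gregorian date is 12 days ahead of the Julian.
29 July 1809 Gregorian − 12 days → 17 July 1809 Julian.

July 17, 1809 CE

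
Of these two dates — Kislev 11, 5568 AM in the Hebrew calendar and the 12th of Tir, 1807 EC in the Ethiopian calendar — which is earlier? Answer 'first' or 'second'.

Converting both to JDN: 2381398 vs 2383993; the smaller is the first.

first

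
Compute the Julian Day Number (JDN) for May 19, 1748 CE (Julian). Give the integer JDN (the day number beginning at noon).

In the Gregorian calendar the same day is 30 May 1748.
JDN 2400001 is 17 November 1858 CE (Gregorian), MJD 0; the target day is −40347 days from there, so JDN = 2359654.

2359654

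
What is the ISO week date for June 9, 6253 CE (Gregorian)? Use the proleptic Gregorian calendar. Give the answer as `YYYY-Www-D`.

6253-W23-4

The weekday is Thursday (ISO weekday 4).
That Thursday belongs to ISO week 23 of ISO year 6253.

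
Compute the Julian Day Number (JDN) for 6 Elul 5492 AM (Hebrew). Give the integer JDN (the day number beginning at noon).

2353899

Equivalently 27 August 1732 (Gregorian).
JDN 2400001 is 17 November 1858 CE (Gregorian), MJD 0; the target day is −46102 days from there, so JDN = 2353899.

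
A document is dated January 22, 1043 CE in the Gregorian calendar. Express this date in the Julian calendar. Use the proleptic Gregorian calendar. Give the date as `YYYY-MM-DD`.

1043-01-16

At this point the Julian calendar is 6 days behind the Gregorian.
22 January 1043 Gregorian − 6 days → 16 January 1043 Julian.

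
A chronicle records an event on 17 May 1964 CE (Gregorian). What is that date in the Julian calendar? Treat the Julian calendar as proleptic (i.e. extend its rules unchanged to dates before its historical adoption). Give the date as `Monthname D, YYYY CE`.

May 4, 1964 CE

The Julian–Gregorian offset here is 13 days (Julian trailing).
17 May 1964 Gregorian − 13 days → 4 May 1964 Julian.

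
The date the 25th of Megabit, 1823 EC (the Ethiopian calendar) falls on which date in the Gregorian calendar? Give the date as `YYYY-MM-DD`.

1831-04-02

Both dates share Julian Day Number 2389910; in the Gregorian calendar that is 2 April 1831 CE.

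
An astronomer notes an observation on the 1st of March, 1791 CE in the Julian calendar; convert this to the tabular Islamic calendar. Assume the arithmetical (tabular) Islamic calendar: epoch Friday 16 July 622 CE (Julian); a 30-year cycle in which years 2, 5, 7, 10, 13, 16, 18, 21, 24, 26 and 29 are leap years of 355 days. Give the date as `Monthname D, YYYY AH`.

Rajab 7, 1205 AH

The source date corresponds to 12 March 1791 in the Gregorian calendar (JDN 2375280).
That day falls on 7 Rajab 1205 AH in the tabular Islamic calendar.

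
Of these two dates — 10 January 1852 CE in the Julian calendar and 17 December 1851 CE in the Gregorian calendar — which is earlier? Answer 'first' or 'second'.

First date → JDN 2397510; second date → JDN 2397474.
JDN 2397474 < JDN 2397510, so the second date is earlier.

second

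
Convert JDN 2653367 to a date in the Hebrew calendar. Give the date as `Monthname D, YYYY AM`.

Av 4, 6312 AM

JDN 2653367 is 27 July 2552 in the Gregorian calendar.
In the Hebrew calendar that day is Av 4, 6312 AM.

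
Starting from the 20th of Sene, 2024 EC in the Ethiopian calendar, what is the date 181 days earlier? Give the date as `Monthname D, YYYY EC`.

Tahsas 19, 2024 EC

JDN of the 20th of Sene, 2024 EC = 2463411.
2463411 − 181 = 2463230.
JDN 2463230 in the Ethiopian calendar is Tahsas 19, 2024 EC.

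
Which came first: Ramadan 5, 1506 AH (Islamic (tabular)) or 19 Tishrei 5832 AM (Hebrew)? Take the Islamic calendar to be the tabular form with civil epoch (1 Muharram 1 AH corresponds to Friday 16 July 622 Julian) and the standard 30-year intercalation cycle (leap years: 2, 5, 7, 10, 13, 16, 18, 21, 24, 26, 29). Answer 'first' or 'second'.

second

The two dates have Julian Day Numbers 2482002 and 2477762 respectively.
Since 2477762 < 2482002, the second date comes first.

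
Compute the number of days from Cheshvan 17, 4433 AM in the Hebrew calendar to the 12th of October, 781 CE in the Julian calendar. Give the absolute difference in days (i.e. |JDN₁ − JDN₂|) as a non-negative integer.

JDN of the first date = 1966794.
JDN of the second date = 2006603.
|2006603 − 1966794| = 39809.

39809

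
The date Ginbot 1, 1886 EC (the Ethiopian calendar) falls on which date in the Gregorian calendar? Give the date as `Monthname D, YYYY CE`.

Both dates share Julian Day Number 2412957; in the Gregorian calendar that is 8 May 1894 CE.

May 8, 1894 CE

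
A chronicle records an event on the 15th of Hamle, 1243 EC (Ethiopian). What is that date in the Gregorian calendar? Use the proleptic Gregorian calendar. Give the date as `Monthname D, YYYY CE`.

July 16, 1251 CE

Julian Day Number of the source date = 2178175.
Converting JDN 2178175 to the Gregorian calendar gives 16 July 1251 CE.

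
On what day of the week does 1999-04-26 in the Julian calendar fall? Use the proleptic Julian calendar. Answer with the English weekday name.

Sunday

Equivalently 9 May 1999 Gregorian, JDN 2451308.
JDN 2451308 mod 7 = 6, and JDN 0 was a Monday, so this is a Sunday.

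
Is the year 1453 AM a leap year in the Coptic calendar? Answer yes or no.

no

1453 mod 4 = 1; in the Coptic calendar a year is leap when year mod 4 = 3, so it is a common year.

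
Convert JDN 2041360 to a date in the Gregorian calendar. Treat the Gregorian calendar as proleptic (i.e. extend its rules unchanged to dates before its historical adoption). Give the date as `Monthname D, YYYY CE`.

December 13, 876 CE

Counting from JDN 2299161 = 15 Oct 1582 gives an offset of -257801 days.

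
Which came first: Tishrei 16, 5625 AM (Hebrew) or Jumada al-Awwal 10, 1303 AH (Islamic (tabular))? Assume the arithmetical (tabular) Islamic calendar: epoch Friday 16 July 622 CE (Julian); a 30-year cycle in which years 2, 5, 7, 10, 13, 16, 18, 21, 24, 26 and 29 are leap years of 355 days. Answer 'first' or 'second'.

Converting both to JDN: 2402161 vs 2409952; the smaller is the first.

first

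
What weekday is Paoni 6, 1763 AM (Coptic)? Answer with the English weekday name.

Equivalently 13 June 2047 Gregorian, JDN 2468875.
Since JDN mod 7 = 3 (0 = Monday), the day is Thursday.

Thursday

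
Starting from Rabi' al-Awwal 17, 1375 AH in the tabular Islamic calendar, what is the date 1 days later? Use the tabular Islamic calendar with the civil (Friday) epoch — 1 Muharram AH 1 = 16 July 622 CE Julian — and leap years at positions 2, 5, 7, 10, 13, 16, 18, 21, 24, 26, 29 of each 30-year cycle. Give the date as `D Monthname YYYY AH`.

18 Rabi' al-Awwal 1375 AH

The starting date is JDN 2435415; 2435415 + 1 = 2435416.
JDN 2435416 corresponds to 18 Rabi' al-Awwal 1375 AH.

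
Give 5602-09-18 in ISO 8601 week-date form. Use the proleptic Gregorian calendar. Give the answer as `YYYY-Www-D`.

The weekday is Wednesday (ISO weekday 3).
That Wednesday belongs to ISO week 38 of ISO year 5602.

5602-W38-3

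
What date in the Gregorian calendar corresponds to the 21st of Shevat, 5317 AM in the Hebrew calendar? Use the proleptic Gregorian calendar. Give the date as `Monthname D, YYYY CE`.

Julian Day Number of the source date = 2289774.
Converting JDN 2289774 to the Gregorian calendar gives 1 February 1557 CE.

February 1, 1557 CE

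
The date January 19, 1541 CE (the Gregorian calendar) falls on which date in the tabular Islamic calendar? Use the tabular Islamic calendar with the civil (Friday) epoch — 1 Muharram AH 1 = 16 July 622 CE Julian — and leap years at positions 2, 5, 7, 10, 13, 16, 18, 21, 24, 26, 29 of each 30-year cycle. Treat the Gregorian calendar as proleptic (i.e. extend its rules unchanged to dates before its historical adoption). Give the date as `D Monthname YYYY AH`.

Julian Day Number of the source date = 2283917.
Converting JDN 2283917 to the tabular Islamic calendar gives 11 Ramadan 947 AH.

11 Ramadan 947 AH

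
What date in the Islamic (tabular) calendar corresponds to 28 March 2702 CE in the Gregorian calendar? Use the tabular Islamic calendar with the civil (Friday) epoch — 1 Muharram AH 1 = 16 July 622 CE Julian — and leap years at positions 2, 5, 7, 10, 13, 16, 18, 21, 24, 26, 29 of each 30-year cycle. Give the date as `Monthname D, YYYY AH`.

Julian Day Number of the source date = 2708031.
Converting JDN 2708031 to the tabular Islamic calendar gives 7 Rajab 2144 AH.

Rajab 7, 2144 AH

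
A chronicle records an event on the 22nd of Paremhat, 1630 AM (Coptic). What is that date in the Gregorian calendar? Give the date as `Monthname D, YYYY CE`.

Both dates share Julian Day Number 2420223; in the Gregorian calendar that is 31 March 1914 CE.

March 31, 1914 CE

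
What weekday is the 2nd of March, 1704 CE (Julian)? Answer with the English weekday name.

In the Gregorian calendar this is 13 March 1704 (JDN 2343505).
2343505 ≡ 3 (mod 7); counting from Monday = 0 gives Thursday.

Thursday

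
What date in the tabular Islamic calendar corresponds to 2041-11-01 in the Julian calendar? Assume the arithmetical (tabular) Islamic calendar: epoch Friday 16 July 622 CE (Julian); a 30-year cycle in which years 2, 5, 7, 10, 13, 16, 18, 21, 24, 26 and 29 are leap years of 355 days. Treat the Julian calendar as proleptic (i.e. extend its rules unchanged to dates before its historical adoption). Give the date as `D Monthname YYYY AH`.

Both dates share Julian Day Number 2466838; in the tabular Islamic calendar that is 20 Dhu al-Qa'dah 1463 AH.

20 Dhu al-Qa'dah 1463 AH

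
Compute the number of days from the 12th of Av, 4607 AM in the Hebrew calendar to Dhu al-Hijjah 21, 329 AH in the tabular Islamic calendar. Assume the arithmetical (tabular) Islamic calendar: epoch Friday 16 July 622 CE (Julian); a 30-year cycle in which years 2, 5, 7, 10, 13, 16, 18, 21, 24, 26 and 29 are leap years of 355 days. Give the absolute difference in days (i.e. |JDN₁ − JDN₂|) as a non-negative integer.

First date → JDN 2030634; second date → JDN 2065017.
The interval is |2030634 − 2065017| = 34383 days.

34383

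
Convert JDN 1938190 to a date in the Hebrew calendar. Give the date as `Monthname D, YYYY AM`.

Sivan 29, 4354 AM

The proleptic Gregorian equivalent of JDN 1938190 is 25 June 594.
In the Hebrew calendar that day is Sivan 29, 4354 AM.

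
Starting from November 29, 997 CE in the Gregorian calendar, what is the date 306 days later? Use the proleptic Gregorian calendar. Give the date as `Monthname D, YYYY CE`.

JDN of November 29, 997 CE = 2085540.
2085540 + 306 = 2085846.
JDN 2085846 in the Gregorian calendar is October 1, 998 CE.

October 1, 998 CE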